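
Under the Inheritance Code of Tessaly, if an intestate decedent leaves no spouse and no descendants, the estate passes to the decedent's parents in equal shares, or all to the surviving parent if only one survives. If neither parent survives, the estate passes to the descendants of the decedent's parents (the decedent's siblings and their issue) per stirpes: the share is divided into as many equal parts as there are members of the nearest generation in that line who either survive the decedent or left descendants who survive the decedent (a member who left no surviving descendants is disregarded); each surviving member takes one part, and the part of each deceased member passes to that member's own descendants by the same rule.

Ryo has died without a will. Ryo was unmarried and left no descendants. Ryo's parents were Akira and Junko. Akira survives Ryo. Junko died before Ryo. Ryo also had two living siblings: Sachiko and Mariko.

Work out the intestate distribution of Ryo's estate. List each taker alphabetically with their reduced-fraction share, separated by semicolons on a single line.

Akira 1

Only one parent, Akira, survives, so Akira takes the entire estate. The siblings take nothing because a surviving parent has priority.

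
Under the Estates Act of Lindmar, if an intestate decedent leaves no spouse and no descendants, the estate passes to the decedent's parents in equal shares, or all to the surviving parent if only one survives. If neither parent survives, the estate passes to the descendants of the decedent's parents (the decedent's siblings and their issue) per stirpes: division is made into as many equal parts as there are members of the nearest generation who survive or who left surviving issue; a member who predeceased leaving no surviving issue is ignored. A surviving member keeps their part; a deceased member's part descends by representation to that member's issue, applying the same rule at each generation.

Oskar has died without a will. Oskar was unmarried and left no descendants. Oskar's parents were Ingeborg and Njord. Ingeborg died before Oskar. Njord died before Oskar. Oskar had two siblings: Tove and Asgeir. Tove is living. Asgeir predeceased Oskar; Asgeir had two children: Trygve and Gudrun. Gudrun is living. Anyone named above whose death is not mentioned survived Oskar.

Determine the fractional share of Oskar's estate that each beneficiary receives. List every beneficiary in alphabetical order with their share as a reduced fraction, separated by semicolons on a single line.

Neither parent survives and there are no descendants, so the estate passes to Oskar's siblings and their issue per stirpes.
The estate is divided into 2 equal shares of 1/2 among Tove, Asgeir.
Tove is living and takes 1/2.
Asgeir predeceased; the 1/2 allotted to Asgeir's branch passes to Asgeir's issue by representation.
The 1/2 is divided into 2 equal shares of 1/4 among Trygve, Gudrun.
Trygve is living and takes 1/4.
Gudrun is living and takes 1/4.

Gudrun 1/4; Tove 1/2; Trygve 1/4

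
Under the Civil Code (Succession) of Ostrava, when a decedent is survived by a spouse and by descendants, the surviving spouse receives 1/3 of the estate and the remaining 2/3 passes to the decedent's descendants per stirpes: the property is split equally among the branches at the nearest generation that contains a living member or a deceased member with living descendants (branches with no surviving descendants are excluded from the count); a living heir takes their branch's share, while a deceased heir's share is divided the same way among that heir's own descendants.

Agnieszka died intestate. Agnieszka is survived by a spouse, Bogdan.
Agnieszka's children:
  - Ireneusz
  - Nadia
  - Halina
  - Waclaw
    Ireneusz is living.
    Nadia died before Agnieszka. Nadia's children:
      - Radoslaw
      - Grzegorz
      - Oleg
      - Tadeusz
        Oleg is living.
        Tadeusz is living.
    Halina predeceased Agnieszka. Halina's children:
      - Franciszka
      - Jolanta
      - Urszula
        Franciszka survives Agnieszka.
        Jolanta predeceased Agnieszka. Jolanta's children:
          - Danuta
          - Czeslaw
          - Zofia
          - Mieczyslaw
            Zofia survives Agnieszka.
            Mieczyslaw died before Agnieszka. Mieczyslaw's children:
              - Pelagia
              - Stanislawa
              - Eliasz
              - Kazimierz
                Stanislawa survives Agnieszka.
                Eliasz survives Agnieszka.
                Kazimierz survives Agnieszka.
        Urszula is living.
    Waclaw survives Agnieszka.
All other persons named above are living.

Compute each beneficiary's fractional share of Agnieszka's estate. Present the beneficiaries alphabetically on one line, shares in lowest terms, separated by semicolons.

Bogdan 1/3; Czeslaw 1/72; Danuta 1/72; Eliasz 1/288; Franciszka 1/18; Grzegorz 1/24; Ireneusz 1/6; Kazimierz 1/288; Oleg 1/24; Pelagia 1/288; Radoslaw 1/24; Stanislawa 1/288; Tadeusz 1/24; Urszula 1/18; Waclaw 1/6; Zofia 1/72

Bogdan, as surviving spouse, takes 1/3.
The remaining 2/3 passes to Agnieszka's descendants per stirpes.
The 2/3 is divided into 4 equal shares of 1/6 among Ireneusz, Nadia, Halina, Waclaw.
Ireneusz is living and takes 1/6.
Nadia predeceased; the 1/6 allotted to Nadia's branch passes to Nadia's issue by representation.
The 1/6 is divided into 4 equal shares of 1/24 among Radoslaw, Grzegorz, Oleg, Tadeusz.
Radoslaw is living and takes 1/24.
Grzegorz is living and takes 1/24.
Oleg is living and takes 1/24.
Tadeusz is living and takes 1/24.
Halina predeceased; the 1/6 allotted to Halina's branch passes to Halina's issue by representation.
The 1/6 is divided into 3 equal shares of 1/18 among Franciszka, Jolanta, Urszula.
Franciszka is living and takes 1/18.
Jolanta predeceased; the 1/18 allotted to Jolanta's branch passes to Jolanta's issue by representation.
The 1/18 is divided into 4 equal shares of 1/72 among Danuta, Czeslaw, Zofia, Mieczyslaw.
Danuta is living and takes 1/72.
Czeslaw is living and takes 1/72.
Zofia is living and takes 1/72.
Mieczyslaw predeceased; the 1/72 allotted to Mieczyslaw's branch passes to Mieczyslaw's issue by representation.
The 1/72 is divided into 4 equal shares of 1/288 among Pelagia, Stanislawa, Eliasz, Kazimierz.
Pelagia is living and takes 1/288.
Stanislawa is living and takes 1/288.
Eliasz is living and takes 1/288.
Kazimierz is living and takes 1/288.
Urszula is living and takes 1/18.
Waclaw is living and takes 1/6.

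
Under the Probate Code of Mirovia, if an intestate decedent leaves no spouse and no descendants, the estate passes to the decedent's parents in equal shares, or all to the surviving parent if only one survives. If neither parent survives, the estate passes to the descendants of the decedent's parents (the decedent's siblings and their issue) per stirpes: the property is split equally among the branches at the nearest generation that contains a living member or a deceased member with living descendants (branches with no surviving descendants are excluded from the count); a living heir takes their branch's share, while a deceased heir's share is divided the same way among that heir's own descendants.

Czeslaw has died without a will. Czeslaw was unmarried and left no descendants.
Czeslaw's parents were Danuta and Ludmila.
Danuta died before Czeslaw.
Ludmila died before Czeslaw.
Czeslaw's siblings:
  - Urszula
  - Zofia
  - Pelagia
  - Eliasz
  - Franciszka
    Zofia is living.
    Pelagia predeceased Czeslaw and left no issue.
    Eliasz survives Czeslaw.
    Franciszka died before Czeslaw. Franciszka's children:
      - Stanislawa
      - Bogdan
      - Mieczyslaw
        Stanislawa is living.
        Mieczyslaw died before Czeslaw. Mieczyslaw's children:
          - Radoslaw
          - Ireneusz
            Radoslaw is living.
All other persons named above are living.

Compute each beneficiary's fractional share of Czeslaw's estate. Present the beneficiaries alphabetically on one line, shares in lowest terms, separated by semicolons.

Neither parent survives and there are no descendants, so the estate passes to Czeslaw's siblings and their issue per stirpes.
Pelagia left no surviving issue, so that branch lapses and is disregarded.
The estate is divided into 4 equal shares of 1/4 among Urszula, Zofia, Eliasz, Franciszka.
Urszula is living and takes 1/4.
Zofia is living and takes 1/4.
Eliasz is living and takes 1/4.
Franciszka predeceased; the 1/4 allotted to Franciszka's branch passes to Franciszka's issue by representation.
The 1/4 is divided into 3 equal shares of 1/12 among Stanislawa, Bogdan, Mieczyslaw.
Stanislawa is living and takes 1/12.
Bogdan is living and takes 1/12.
Mieczyslaw predeceased; the 1/12 allotted to Mieczyslaw's branch passes to Mieczyslaw's issue by representation.
The 1/12 is divided into 2 equal shares of 1/24 among Radoslaw, Ireneusz.
Radoslaw is living and takes 1/24.
Ireneusz is living and takes 1/24.

Bogdan 1/12; Eliasz 1/4; Ireneusz 1/24; Radoslaw 1/24; Stanislawa 1/12; Urszula 1/4; Zofia 1/4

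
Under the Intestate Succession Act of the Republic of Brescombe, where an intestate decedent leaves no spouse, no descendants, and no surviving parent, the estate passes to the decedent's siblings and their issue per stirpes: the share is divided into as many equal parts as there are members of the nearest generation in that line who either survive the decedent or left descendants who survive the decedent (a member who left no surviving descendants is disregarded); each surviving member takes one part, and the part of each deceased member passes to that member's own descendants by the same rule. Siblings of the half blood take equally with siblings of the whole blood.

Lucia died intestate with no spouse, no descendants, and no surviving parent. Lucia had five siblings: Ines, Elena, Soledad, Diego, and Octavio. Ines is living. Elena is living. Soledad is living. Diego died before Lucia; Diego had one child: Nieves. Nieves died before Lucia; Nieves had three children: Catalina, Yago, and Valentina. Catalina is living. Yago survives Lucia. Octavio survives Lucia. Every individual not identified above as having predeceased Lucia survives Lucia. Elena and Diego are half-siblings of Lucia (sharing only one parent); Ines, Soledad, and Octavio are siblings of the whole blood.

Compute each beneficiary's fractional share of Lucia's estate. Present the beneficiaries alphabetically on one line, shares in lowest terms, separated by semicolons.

Catalina 1/15; Elena 1/5; Ines 1/5; Octavio 1/5; Soledad 1/5; Valentina 1/15; Yago 1/15

No spouse, descendants, or parent survives, so the estate passes to Lucia's siblings per stirpes.
Half-blood and whole-blood siblings take equally under the stated rule.
The estate is divided into 5 equal shares of 1/5 among Ines, Elena, Soledad, Diego, Octavio.
Ines is living and takes 1/5.
Elena is living and takes 1/5.
Soledad is living and takes 1/5.
Diego predeceased; the 1/5 allotted to Diego's branch passes to Diego's issue by representation.
Nieves's line is the sole branch at this level, so the full 1/5 passes to Nieves's issue by representation.
The 1/5 is divided into 3 equal shares of 1/15 among Catalina, Yago, Valentina.
Catalina is living and takes 1/15.
Yago is living and takes 1/15.
Valentina is living and takes 1/15.
Octavio is living and takes 1/5.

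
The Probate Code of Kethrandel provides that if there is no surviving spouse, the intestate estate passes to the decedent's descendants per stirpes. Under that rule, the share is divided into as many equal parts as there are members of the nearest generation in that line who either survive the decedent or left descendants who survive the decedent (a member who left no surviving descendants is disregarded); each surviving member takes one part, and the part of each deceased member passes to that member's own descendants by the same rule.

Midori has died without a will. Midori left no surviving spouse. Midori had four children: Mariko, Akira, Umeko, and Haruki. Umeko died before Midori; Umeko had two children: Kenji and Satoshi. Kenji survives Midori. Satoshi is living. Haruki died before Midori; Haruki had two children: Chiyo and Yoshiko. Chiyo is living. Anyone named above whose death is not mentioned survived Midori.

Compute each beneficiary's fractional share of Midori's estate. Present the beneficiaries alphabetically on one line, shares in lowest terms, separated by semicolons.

Akira 1/4; Chiyo 1/8; Kenji 1/8; Mariko 1/4; Satoshi 1/8; Yoshiko 1/8

There is no surviving spouse, so the entire estate passes to Midori's descendants per stirpes.
The estate is divided into 4 equal shares of 1/4 among Mariko, Akira, Umeko, Haruki.
Mariko is living and takes 1/4.
Akira is living and takes 1/4.
Umeko predeceased; the 1/4 allotted to Umeko's branch passes to Umeko's issue by representation.
The 1/4 is divided into 2 equal shares of 1/8 among Kenji, Satoshi.
Kenji is living and takes 1/8.
Satoshi is living and takes 1/8.
Haruki predeceased; the 1/4 allotted to Haruki's branch passes to Haruki's issue by representation.
The 1/4 is divided into 2 equal shares of 1/8 among Chiyo, Yoshiko.
Chiyo is living and takes 1/8.
Yoshiko is living and takes 1/8.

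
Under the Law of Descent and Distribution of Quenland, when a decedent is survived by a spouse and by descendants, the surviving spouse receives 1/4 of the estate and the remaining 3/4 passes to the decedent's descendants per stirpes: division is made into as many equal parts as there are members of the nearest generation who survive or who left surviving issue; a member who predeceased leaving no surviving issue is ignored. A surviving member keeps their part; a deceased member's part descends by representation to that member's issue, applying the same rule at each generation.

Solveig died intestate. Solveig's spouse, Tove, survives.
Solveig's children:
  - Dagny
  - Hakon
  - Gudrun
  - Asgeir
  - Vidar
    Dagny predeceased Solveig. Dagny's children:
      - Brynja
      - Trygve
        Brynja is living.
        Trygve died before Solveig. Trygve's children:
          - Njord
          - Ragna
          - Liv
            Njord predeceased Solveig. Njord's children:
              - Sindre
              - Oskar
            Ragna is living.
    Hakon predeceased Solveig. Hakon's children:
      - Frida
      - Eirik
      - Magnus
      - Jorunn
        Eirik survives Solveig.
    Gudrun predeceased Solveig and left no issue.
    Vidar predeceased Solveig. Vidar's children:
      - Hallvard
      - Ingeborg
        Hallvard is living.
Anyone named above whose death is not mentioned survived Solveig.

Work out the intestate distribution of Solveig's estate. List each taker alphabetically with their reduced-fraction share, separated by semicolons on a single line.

Asgeir 3/16; Brynja 3/32; Eirik 3/64; Frida 3/64; Hallvard 3/32; Ingeborg 3/32; Jorunn 3/64; Liv 1/32; Magnus 3/64; Oskar 1/64; Ragna 1/32; Sindre 1/64; Tove 1/4

Tove, as surviving spouse, takes 1/4.
The remaining 3/4 passes to Solveig's descendants per stirpes.
Gudrun left no surviving issue, so that branch lapses and is disregarded.
The 3/4 is divided into 4 equal shares of 3/16 among Dagny, Hakon, Asgeir, Vidar.
Dagny predeceased; the 3/16 allotted to Dagny's branch passes to Dagny's issue by representation.
The 3/16 is divided into 2 equal shares of 3/32 among Brynja, Trygve.
Brynja is living and takes 3/32.
Trygve predeceased; the 3/32 allotted to Trygve's branch passes to Trygve's issue by representation.
The 3/32 is divided into 3 equal shares of 1/32 among Njord, Ragna, Liv.
Njord predeceased; the 1/32 allotted to Njord's branch passes to Njord's issue by representation.
The 1/32 is divided into 2 equal shares of 1/64 among Sindre, Oskar.
Sindre is living and takes 1/64.
Oskar is living and takes 1/64.
Ragna is living and takes 1/32.
Liv is living and takes 1/32.
Hakon predeceased; the 3/16 allotted to Hakon's branch passes to Hakon's issue by representation.
The 3/16 is divided into 4 equal shares of 3/64 among Frida, Eirik, Magnus, Jorunn.
Frida is living and takes 3/64.
Eirik is living and takes 3/64.
Magnus is living and takes 3/64.
Jorunn is living and takes 3/64.
Asgeir is living and takes 3/16.
Vidar predeceased; the 3/16 allotted to Vidar's branch passes to Vidar's issue by representation.
The 3/16 is divided into 2 equal shares of 3/32 among Hallvard, Ingeborg.
Hallvard is living and takes 3/32.
Ingeborg is living and takes 3/32.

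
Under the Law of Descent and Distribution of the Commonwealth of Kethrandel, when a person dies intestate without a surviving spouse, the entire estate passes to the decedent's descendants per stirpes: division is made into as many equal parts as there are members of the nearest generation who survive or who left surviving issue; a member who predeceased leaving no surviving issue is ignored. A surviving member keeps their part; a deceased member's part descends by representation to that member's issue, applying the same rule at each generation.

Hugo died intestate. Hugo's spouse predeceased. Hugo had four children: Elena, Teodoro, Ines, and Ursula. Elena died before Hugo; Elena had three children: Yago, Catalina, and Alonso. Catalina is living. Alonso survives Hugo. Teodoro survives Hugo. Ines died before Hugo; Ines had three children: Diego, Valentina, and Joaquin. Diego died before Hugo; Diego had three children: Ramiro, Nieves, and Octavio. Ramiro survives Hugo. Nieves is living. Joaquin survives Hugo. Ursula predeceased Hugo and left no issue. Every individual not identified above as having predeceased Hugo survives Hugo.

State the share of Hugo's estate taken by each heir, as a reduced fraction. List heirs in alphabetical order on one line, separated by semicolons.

There is no surviving spouse, so the entire estate passes to Hugo's descendants per stirpes.
Ursula left no surviving issue, so that branch lapses and is disregarded.
The estate is divided into 3 equal shares of 1/3 among Elena, Teodoro, Ines.
Elena predeceased; the 1/3 allotted to Elena's branch passes to Elena's issue by representation.
The 1/3 is divided into 3 equal shares of 1/9 among Yago, Catalina, Alonso.
Yago is living and takes 1/9.
Catalina is living and takes 1/9.
Alonso is living and takes 1/9.
Teodoro is living and takes 1/3.
Ines predeceased; the 1/3 allotted to Ines's branch passes to Ines's issue by representation.
The 1/3 is divided into 3 equal shares of 1/9 among Diego, Valentina, Joaquin.
Diego predeceased; the 1/9 allotted to Diego's branch passes to Diego's issue by representation.
The 1/9 is divided into 3 equal shares of 1/27 among Ramiro, Nieves, Octavio.
Ramiro is living and takes 1/27.
Nieves is living and takes 1/27.
Octavio is living and takes 1/27.
Valentina is living and takes 1/9.
Joaquin is living and takes 1/9.

Alonso 1/9; Catalina 1/9; Joaquin 1/9; Nieves 1/27; Octavio 1/27; Ramiro 1/27; Teodoro 1/3; Valentina 1/9; Yago 1/9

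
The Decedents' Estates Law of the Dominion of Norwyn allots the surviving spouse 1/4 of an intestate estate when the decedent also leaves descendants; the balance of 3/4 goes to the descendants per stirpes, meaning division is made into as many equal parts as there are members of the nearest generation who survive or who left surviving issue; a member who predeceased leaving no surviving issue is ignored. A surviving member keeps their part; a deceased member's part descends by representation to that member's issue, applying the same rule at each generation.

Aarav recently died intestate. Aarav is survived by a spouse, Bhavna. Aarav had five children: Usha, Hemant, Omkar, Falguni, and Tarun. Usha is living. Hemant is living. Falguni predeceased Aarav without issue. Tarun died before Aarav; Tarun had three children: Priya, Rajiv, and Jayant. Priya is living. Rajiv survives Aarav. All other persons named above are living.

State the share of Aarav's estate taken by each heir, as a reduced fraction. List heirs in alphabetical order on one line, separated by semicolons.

Bhavna, as surviving spouse, takes 1/4.
The remaining 3/4 passes to Aarav's descendants per stirpes.
Falguni left no surviving issue, so that branch lapses and is disregarded.
The 3/4 is divided into 4 equal shares of 3/16 among Usha, Hemant, Omkar, Tarun.
Usha is living and takes 3/16.
Hemant is living and takes 3/16.
Omkar is living and takes 3/16.
Tarun predeceased; the 3/16 allotted to Tarun's branch passes to Tarun's issue by representation.
The 3/16 is divided into 3 equal shares of 1/16 among Priya, Rajiv, Jayant.
Priya is living and takes 1/16.
Rajiv is living and takes 1/16.
Jayant is living and takes 1/16.

Bhavna 1/4; Hemant 3/16; Jayant 1/16; Omkar 3/16; Priya 1/16; Rajiv 1/16; Usha 3/16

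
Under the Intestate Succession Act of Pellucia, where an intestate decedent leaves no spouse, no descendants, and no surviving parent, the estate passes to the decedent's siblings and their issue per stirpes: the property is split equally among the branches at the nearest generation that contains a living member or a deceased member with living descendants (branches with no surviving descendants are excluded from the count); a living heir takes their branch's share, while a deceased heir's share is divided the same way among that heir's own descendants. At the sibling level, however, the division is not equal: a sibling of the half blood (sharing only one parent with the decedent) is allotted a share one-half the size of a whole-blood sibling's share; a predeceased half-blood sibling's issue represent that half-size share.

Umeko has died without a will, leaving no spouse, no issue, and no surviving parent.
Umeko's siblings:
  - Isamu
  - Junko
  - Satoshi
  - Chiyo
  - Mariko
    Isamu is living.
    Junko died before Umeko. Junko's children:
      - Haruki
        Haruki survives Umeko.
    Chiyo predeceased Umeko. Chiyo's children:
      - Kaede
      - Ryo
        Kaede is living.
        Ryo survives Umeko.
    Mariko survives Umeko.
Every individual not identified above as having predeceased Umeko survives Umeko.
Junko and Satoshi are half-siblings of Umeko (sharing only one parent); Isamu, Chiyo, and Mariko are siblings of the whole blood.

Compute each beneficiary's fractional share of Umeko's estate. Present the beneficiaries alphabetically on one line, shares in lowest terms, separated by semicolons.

No spouse, descendants, or parent survives, so the estate passes to Umeko's siblings per stirpes.
Half-blood siblings count for one-half the weight of whole-blood siblings at the initial division.
Dividing 1 in proportion to weights (total weight 4): Isamu (weight 1) → 1/4; Junko (weight 1/2) → 1/8; Satoshi (weight 1/2) → 1/8; Chiyo (weight 1) → 1/4; Mariko (weight 1) → 1/4.
Isamu is living and takes 1/4.
Junko predeceased; the 1/8 allotted to Junko's branch passes to Junko's issue by representation.
Haruki is the sole taker at this level and receives the full 1/8.
Satoshi is living and takes 1/8.
Chiyo predeceased; the 1/4 allotted to Chiyo's branch passes to Chiyo's issue by representation.
The 1/4 is divided into 2 equal shares of 1/8 among Kaede, Ryo.
Kaede is living and takes 1/8.
Ryo is living and takes 1/8.
Mariko is living and takes 1/4.

Haruki 1/8; Isamu 1/4; Kaede 1/8; Mariko 1/4; Ryo 1/8; Satoshi 1/8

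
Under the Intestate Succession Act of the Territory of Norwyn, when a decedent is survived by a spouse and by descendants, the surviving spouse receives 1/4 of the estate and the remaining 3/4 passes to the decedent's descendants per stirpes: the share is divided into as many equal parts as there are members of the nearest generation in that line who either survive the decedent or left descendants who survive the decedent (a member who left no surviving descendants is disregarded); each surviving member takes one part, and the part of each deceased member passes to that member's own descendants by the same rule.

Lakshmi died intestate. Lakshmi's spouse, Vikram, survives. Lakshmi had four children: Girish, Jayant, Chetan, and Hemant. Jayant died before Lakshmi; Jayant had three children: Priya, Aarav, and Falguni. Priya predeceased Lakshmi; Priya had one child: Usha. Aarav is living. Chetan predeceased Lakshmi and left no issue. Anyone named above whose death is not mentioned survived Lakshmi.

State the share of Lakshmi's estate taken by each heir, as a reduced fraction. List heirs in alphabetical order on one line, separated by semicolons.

Vikram, as surviving spouse, takes 1/4.
The remaining 3/4 passes to Lakshmi's descendants per stirpes.
Chetan left no surviving issue, so that branch lapses and is disregarded.
The 3/4 is divided into 3 equal shares of 1/4 among Girish, Jayant, Hemant.
Girish is living and takes 1/4.
Jayant predeceased; the 1/4 allotted to Jayant's branch passes to Jayant's issue by representation.
The 1/4 is divided into 3 equal shares of 1/12 among Priya, Aarav, Falguni.
Priya predeceased; the 1/12 allotted to Priya's branch passes to Priya's issue by representation.
Usha is the sole taker at this level and receives the full 1/12.
Aarav is living and takes 1/12.
Falguni is living and takes 1/12.
Hemant is living and takes 1/4.

Aarav 1/12; Falguni 1/12; Girish 1/4; Hemant 1/4; Usha 1/12; Vikram 1/4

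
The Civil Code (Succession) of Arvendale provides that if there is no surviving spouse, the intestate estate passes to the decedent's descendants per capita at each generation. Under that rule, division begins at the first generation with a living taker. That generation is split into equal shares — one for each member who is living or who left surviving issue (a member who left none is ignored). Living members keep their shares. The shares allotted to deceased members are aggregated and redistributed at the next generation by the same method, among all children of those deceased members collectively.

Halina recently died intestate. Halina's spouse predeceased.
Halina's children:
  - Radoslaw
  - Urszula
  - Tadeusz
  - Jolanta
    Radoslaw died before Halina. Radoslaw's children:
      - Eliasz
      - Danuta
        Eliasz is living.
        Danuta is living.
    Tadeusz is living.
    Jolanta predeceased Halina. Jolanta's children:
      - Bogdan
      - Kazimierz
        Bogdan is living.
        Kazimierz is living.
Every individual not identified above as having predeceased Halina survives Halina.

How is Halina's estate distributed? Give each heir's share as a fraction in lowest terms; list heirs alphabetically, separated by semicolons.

There is no surviving spouse, so the entire estate passes to Halina's descendants per capita at each generation.
At generation 1 (Radoslaw, Urszula, Tadeusz, Jolanta) there are 4 shares of (1)/4 = 1/4 each.
Living: Urszula and Tadeusz — each takes 1/4.
Deceased: Radoslaw and Jolanta. Their combined 1/2 is pooled and carried to generation 2.
At generation 2 (Eliasz, Danuta, Bogdan, Kazimierz) there are 4 shares of (1/2)/4 = 1/8 each.
Living: Eliasz, Danuta, Bogdan, and Kazimierz — each takes 1/8.

Bogdan 1/8; Danuta 1/8; Eliasz 1/8; Kazimierz 1/8; Tadeusz 1/4; Urszula 1/4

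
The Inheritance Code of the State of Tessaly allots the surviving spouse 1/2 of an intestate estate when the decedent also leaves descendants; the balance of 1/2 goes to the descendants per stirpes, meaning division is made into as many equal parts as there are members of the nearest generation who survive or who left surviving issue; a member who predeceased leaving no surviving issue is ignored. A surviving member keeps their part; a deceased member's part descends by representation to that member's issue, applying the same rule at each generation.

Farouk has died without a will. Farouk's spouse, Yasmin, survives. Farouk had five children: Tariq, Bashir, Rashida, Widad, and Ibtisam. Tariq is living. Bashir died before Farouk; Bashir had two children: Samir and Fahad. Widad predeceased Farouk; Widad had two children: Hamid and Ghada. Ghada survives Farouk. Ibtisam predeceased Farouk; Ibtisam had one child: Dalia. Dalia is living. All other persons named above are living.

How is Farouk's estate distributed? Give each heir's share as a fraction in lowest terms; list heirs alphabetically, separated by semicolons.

Dalia 1/10; Fahad 1/20; Ghada 1/20; Hamid 1/20; Rashida 1/10; Samir 1/20; Tariq 1/10; Yasmin 1/2

Yasmin, as surviving spouse, takes 1/2.
The remaining 1/2 passes to Farouk's descendants per stirpes.
The 1/2 is divided into 5 equal shares of 1/10 among Tariq, Bashir, Rashida, Widad, Ibtisam.
Tariq is living and takes 1/10.
Bashir predeceased; the 1/10 allotted to Bashir's branch passes to Bashir's issue by representation.
The 1/10 is divided into 2 equal shares of 1/20 among Samir, Fahad.
Samir is living and takes 1/20.
Fahad is living and takes 1/20.
Rashida is living and takes 1/10.
Widad predeceased; the 1/10 allotted to Widad's branch passes to Widad's issue by representation.
The 1/10 is divided into 2 equal shares of 1/20 among Hamid, Ghada.
Hamid is living and takes 1/20.
Ghada is living and takes 1/20.
Ibtisam predeceased; the 1/10 allotted to Ibtisam's branch passes to Ibtisam's issue by representation.
Dalia is the sole taker at this level and receives the full 1/10.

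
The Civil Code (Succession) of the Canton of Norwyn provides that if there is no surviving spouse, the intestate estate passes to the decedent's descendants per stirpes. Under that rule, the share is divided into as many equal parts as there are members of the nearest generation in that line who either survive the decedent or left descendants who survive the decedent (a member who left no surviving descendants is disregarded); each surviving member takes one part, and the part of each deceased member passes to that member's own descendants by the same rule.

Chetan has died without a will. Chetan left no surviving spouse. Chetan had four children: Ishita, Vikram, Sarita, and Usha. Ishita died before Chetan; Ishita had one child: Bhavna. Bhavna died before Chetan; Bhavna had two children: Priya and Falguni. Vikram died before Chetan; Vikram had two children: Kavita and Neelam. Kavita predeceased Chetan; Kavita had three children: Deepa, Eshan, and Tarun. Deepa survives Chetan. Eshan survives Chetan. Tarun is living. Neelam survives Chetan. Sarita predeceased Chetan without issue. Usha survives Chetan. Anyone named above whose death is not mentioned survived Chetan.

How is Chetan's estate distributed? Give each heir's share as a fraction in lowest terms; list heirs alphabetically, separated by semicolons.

Deepa 1/18; Eshan 1/18; Falguni 1/6; Neelam 1/6; Priya 1/6; Tarun 1/18; Usha 1/3

There is no surviving spouse, so the entire estate passes to Chetan's descendants per stirpes.
Sarita left no surviving issue, so that branch lapses and is disregarded.
The estate is divided into 3 equal shares of 1/3 among Ishita, Vikram, Usha.
Ishita predeceased; the 1/3 allotted to Ishita's branch passes to Ishita's issue by representation.
Bhavna's line is the sole branch at this level, so the full 1/3 passes to Bhavna's issue by representation.
The 1/3 is divided into 2 equal shares of 1/6 among Priya, Falguni.
Priya is living and takes 1/6.
Falguni is living and takes 1/6.
Vikram predeceased; the 1/3 allotted to Vikram's branch passes to Vikram's issue by representation.
The 1/3 is divided into 2 equal shares of 1/6 among Kavita, Neelam.
Kavita predeceased; the 1/6 allotted to Kavita's branch passes to Kavita's issue by representation.
The 1/6 is divided into 3 equal shares of 1/18 among Deepa, Eshan, Tarun.
Deepa is living and takes 1/18.
Eshan is living and takes 1/18.
Tarun is living and takes 1/18.
Neelam is living and takes 1/6.
Usha is living and takes 1/3.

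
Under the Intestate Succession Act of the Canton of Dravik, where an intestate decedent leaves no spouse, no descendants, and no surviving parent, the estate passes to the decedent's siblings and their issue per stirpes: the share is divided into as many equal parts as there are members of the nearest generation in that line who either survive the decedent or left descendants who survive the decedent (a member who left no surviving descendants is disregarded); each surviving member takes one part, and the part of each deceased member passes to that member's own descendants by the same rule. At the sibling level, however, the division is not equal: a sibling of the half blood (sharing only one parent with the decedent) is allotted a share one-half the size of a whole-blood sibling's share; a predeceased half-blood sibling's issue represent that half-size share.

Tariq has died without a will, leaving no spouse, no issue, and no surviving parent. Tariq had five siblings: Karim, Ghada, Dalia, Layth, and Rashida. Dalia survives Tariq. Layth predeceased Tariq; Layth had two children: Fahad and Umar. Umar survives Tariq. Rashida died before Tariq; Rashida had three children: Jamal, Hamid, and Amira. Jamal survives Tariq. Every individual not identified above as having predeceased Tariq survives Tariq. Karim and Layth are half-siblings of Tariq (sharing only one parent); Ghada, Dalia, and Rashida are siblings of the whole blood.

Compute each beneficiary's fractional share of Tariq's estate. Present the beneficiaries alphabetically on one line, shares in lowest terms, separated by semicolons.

No spouse, descendants, or parent survives, so the estate passes to Tariq's siblings per stirpes.
Half-blood siblings count for one-half the weight of whole-blood siblings at the initial division.
Dividing 1 in proportion to weights (total weight 4): Karim (weight 1/2) → 1/8; Ghada (weight 1) → 1/4; Dalia (weight 1) → 1/4; Layth (weight 1/2) → 1/8; Rashida (weight 1) → 1/4.
Karim is living and takes 1/8.
Ghada is living and takes 1/4.
Dalia is living and takes 1/4.
Layth predeceased; the 1/8 allotted to Layth's branch passes to Layth's issue by representation.
The 1/8 is divided into 2 equal shares of 1/16 among Fahad, Umar.
Fahad is living and takes 1/16.
Umar is living and takes 1/16.
Rashida predeceased; the 1/4 allotted to Rashida's branch passes to Rashida's issue by representation.
The 1/4 is divided into 3 equal shares of 1/12 among Jamal, Hamid, Amira.
Jamal is living and takes 1/12.
Hamid is living and takes 1/12.
Amira is living and takes 1/12.

Amira 1/12; Dalia 1/4; Fahad 1/16; Ghada 1/4; Hamid 1/12; Jamal 1/12; Karim 1/8; Umar 1/16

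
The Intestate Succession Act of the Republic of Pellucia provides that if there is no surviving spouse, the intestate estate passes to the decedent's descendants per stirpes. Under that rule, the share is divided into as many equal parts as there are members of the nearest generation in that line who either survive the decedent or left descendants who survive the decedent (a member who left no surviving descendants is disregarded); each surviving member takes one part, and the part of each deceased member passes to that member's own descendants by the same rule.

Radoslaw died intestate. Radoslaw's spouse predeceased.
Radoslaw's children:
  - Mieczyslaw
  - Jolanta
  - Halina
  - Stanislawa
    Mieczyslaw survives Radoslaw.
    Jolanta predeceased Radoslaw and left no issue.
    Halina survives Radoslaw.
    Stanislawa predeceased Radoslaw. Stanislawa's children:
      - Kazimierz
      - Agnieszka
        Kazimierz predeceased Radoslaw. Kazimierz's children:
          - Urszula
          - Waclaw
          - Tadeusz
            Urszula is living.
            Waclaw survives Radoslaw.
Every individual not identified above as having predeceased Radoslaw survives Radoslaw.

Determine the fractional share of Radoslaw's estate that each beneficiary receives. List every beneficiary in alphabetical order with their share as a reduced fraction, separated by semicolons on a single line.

There is no surviving spouse, so the entire estate passes to Radoslaw's descendants per stirpes.
Jolanta left no surviving issue, so that branch lapses and is disregarded.
The estate is divided into 3 equal shares of 1/3 among Mieczyslaw, Halina, Stanislawa.
Mieczyslaw is living and takes 1/3.
Halina is living and takes 1/3.
Stanislawa predeceased; the 1/3 allotted to Stanislawa's branch passes to Stanislawa's issue by representation.
The 1/3 is divided into 2 equal shares of 1/6 among Kazimierz, Agnieszka.
Kazimierz predeceased; the 1/6 allotted to Kazimierz's branch passes to Kazimierz's issue by representation.
The 1/6 is divided into 3 equal shares of 1/18 among Urszula, Waclaw, Tadeusz.
Urszula is living and takes 1/18.
Waclaw is living and takes 1/18.
Tadeusz is living and takes 1/18.
Agnieszka is living and takes 1/6.

Agnieszka 1/6; Halina 1/3; Mieczyslaw 1/3; Tadeusz 1/18; Urszula 1/18; Waclaw 1/18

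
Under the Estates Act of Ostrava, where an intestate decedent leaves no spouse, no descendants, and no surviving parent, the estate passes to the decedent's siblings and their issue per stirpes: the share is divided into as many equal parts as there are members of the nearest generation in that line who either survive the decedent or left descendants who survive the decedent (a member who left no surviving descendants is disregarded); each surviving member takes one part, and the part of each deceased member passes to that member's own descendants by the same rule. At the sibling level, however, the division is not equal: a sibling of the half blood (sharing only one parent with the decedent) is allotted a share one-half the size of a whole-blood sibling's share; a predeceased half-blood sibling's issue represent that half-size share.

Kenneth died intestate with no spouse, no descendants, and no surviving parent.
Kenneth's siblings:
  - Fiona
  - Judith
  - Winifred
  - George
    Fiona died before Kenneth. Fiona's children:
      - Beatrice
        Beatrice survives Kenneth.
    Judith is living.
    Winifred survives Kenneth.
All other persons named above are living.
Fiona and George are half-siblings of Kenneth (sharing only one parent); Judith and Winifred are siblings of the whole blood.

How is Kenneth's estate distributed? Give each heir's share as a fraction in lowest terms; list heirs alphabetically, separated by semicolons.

Beatrice 1/6; George 1/6; Judith 1/3; Winifred 1/3

No spouse, descendants, or parent survives, so the estate passes to Kenneth's siblings per stirpes.
Half-blood siblings count for one-half the weight of whole-blood siblings at the initial division.
Dividing 1 in proportion to weights (total weight 3): Fiona (weight 1/2) → 1/6; Judith (weight 1) → 1/3; Winifred (weight 1) → 1/3; George (weight 1/2) → 1/6.
Fiona predeceased; the 1/6 allotted to Fiona's branch passes to Fiona's issue by representation.
Beatrice is the sole taker at this level and receives the full 1/6.
Judith is living and takes 1/3.
Winifred is living and takes 1/3.
George is living and takes 1/6.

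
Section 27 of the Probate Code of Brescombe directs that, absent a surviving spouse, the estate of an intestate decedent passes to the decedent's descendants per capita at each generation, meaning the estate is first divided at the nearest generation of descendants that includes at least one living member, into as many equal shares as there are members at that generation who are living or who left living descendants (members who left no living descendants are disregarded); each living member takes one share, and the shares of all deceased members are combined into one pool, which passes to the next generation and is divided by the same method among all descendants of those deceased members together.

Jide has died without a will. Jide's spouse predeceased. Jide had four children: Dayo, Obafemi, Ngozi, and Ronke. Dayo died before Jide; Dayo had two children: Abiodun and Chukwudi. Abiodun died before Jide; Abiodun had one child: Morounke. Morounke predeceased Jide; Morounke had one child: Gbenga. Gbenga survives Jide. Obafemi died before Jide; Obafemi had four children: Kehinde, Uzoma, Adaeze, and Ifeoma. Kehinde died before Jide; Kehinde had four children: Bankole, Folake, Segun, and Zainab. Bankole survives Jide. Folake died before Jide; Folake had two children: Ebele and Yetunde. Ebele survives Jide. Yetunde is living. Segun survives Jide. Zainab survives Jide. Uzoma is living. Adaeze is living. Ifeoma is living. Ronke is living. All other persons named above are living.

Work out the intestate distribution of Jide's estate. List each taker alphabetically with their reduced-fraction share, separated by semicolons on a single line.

There is no surviving spouse, so the entire estate passes to Jide's descendants per capita at each generation.
At generation 1 (Dayo, Obafemi, Ngozi, Ronke) there are 4 shares of (1)/4 = 1/4 each.
Living: Ngozi and Ronke — each takes 1/4.
Deceased: Dayo and Obafemi. Their combined 1/2 is pooled and carried to generation 2.
At generation 2 (Abiodun, Chukwudi, Kehinde, Uzoma, Adaeze, Ifeoma) there are 6 shares of (1/2)/6 = 1/12 each.
Living: Chukwudi, Uzoma, Adaeze, and Ifeoma — each takes 1/12.
Deceased: Abiodun and Kehinde. Their combined 1/6 is pooled and carried to generation 3.
At generation 3 (Morounke, Bankole, Folake, Segun, Zainab) there are 5 shares of (1/6)/5 = 1/30 each.
Living: Bankole, Segun, and Zainab — each takes 1/30.
Deceased: Morounke and Folake. Their combined 1/15 is pooled and carried to generation 4.
At generation 4 (Gbenga, Ebele, Yetunde) there are 3 shares of (1/15)/3 = 1/45 each.
Living: Gbenga, Ebele, and Yetunde — each takes 1/45.

Adaeze 1/12; Bankole 1/30; Chukwudi 1/12; Ebele 1/45; Gbenga 1/45; Ifeoma 1/12; Ngozi 1/4; Ronke 1/4; Segun 1/30; Uzoma 1/12; Yetunde 1/45; Zainab 1/30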